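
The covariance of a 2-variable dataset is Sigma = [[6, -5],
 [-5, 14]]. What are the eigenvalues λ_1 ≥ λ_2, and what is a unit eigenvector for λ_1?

Step 1 — characteristic polynomial of 2×2 Sigma:
  det(Sigma - λI) = λ² - trace · λ + det = 0.
  trace = 6 + 14 = 20, det = 6·14 - (-5)² = 59.
Step 2 — discriminant:
  Δ = trace² - 4·det = 400 - 236 = 164.
Step 3 — eigenvalues:
  λ = (trace ± √Δ)/2 = (20 ± 12.8062)/2,
  λ_1 = 16.4031,  λ_2 = 3.5969.

Step 4 — unit eigenvector for λ_1: solve (Sigma - λ_1 I)v = 0. First row:
  (6 - 16.4031)·v_x + (-5)·v_y = 0, i.e. (-10.4031)·v_x + (-5)·v_y = 0,
  so v ∝ (b, λ_1 - a) = (-5, 10.4031); multiply by -1 so the first entry is positive: u = (5, -10.4031).
  ||u|| = √((5)² + (-10.4031)²) = √(133.225) ≈ 11.5423,
  v_1 = u/||u|| ≈ (0.4332, -0.9013) (||v_1|| = 1).

λ_1 = 16.4031,  λ_2 = 3.5969;  v_1 ≈ (0.4332, -0.9013)


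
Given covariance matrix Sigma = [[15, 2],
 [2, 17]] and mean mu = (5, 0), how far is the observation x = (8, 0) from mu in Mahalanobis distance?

Step 1 — centre the observation: (x - mu) = (3, 0).

Step 2 — invert Sigma. det(Sigma) = 15·17 - (2)² = 251.
  Sigma^{-1} = (1/det) · [[d, -b], [-b, a]] = [[0.0677, -0.008],
 [-0.008, 0.0598]].

Step 3 — form the quadratic (x - mu)^T · Sigma^{-1} · (x - mu):
  Sigma^{-1} · (x - mu) = (0.2032, -0.0239).
  (x - mu)^T · [Sigma^{-1} · (x - mu)] = (3)·(0.2032) + (0)·(-0.0239) = 0.6096.

Step 4 — take square root: d = √(0.6096) ≈ 0.7807.

d(x, mu) = √(0.6096) ≈ 0.7807


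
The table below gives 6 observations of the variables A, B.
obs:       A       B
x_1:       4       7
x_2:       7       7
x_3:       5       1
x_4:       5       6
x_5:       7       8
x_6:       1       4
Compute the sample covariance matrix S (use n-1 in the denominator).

Step 1 — column means:
  mean(A) = (4 + 7 + 5 + 5 + 7 + 1) / 6 = 29/6 = 4.8333
  mean(B) = (7 + 7 + 1 + 6 + 8 + 4) / 6 = 33/6 = 5.5

Step 2 — sample covariance S[i,j] = (1/(n-1)) · Σ_k (x_{k,i} - mean_i) · (x_{k,j} - mean_j), with n-1 = 5.
  S[A,A] = ((-0.8333)·(-0.8333) + (2.1667)·(2.1667) + (0.1667)·(0.1667) + (0.1667)·(0.1667) + (2.1667)·(2.1667) + (-3.8333)·(-3.8333)) / 5 = 24.8333/5 = 4.9667
  S[A,B] = ((-0.8333)·(1.5) + (2.1667)·(1.5) + (0.1667)·(-4.5) + (0.1667)·(0.5) + (2.1667)·(2.5) + (-3.8333)·(-1.5)) / 5 = 12.5/5 = 2.5
  S[B,B] = ((1.5)·(1.5) + (1.5)·(1.5) + (-4.5)·(-4.5) + (0.5)·(0.5) + (2.5)·(2.5) + (-1.5)·(-1.5)) / 5 = 33.5/5 = 6.7

S is symmetric (S[j,i] = S[i,j]). Assembling:

S = [[4.9667, 2.5],
 [2.5, 6.7]]


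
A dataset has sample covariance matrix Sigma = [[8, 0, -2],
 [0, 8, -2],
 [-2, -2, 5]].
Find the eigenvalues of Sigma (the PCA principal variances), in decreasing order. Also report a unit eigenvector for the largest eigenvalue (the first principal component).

Step 1 — characteristic polynomial p(λ) = det(λI - Sigma) = λ³ - tr·λ² + c_1·λ - det, where tr = trace, c_1 = sum of the principal 2×2 minors, det = det(Sigma):
  tr = 8 + 8 + 5 = 21,
  c_1 = (8·8 - (0)²) + (8·5 - (-2)²) + (8·5 - (-2)²) = 64 + 36 + 36 = 136,
  det = 8·(8·5 - (-2)²) - (0)·((0)·5 - (-2)·(-2)) + (-2)·((0)·(-2) - 8·(-2)) = 8·(36) - (0)·(-4) + (-2)·(16) = 256.
  So p(λ) = λ³ - 21λ² + 136λ - 256.
Step 2 — look for an integer root (rational root theorem: any rational root is an integer divisor of 256). Testing λ = 8:
  p(8) = 512 - 1344 + 1088 - 256 = 0  ✓
  Dividing out (λ - 8): p(λ) = (λ - 8)(λ² - 13λ + 32).
Step 3 — remaining eigenvalues from the quadratic λ² - 13λ + 32 = 0:
  Δ = 13² - 4·32 = 169 - 128 = 41,  λ = (13 ± √41)/2 = (13 ± 6.4031)/2 ≈ 9.7016 or 3.2984.
  Sorted: λ_1 = 9.7016,  λ_2 = 8,  λ_3 = 3.2984  (check: sum = 21 = tr ✓).

Step 4 — unit eigenvector for λ_1 ≈ 9.7016: v spans the null space of (Sigma - λ_1 I), whose rows are
  r_1 = (-1.7016, 0, -2),  r_2 = (0, -1.7016, -2),  r_3 = (-2, -2, -4.7016).
  v is orthogonal to every row, so take v ∝ r_1 × r_2 = ((0)·(-2) - (-2)·(-1.7016), (-2)·(0) - (-1.7016)·(-2), (-1.7016)·(-1.7016) - (0)·(0)) ≈ (-3.4031, -3.4031, 2.8953).
  Rescale (multiply by -1 so the first nonzero entry is positive): u = (3.4031, 3.4031, -2.8953).
  ||u|| = √((3.4031)² + (3.4031)² + (-2.8953)²) = √(31.5454) ≈ 5.6165,  v_1 = u/||u|| ≈ (0.6059, 0.6059, -0.5155) (||v_1|| = 1).

λ_1 = 9.7016,  λ_2 = 8,  λ_3 = 3.2984;  v_1 ≈ (0.6059, 0.6059, -0.5155)


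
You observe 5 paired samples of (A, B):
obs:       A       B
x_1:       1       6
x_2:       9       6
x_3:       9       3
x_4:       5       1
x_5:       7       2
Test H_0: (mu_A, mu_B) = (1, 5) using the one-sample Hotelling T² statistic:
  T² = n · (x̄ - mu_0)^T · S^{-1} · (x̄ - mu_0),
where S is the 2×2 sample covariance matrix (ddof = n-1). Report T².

Step 1 — sample mean vector:
  mean(A) = (1 + 9 + 9 + 5 + 7) / 5 = 31/5 = 6.2
  mean(B) = (6 + 6 + 3 + 1 + 2) / 5 = 18/5 = 3.6
  x̄ = (6.2, 3.6),  deviation x̄ - mu_0 = (6.2, 3.6) - (1, 5) = (5.2, -1.4).

Step 2 — sample covariance matrix, S[i,j] = (1/(n-1)) · Σ_k (x_{k,i} - mean_i) · (x_{k,j} - mean_j), divisor n-1 = 4:
  S[A,A] = ((-5.2)·(-5.2) + (2.8)·(2.8) + (2.8)·(2.8) + (-1.2)·(-1.2) + (0.8)·(0.8)) / 4 = 44.8/4 = 11.2
  S[A,B] = ((-5.2)·(2.4) + (2.8)·(2.4) + (2.8)·(-0.6) + (-1.2)·(-2.6) + (0.8)·(-1.6)) / 4 = -5.6/4 = -1.4
  S[B,B] = ((2.4)·(2.4) + (2.4)·(2.4) + (-0.6)·(-0.6) + (-2.6)·(-2.6) + (-1.6)·(-1.6)) / 4 = 21.2/4 = 5.3
  S = [[11.2, -1.4],
 [-1.4, 5.3]].

Step 3 — invert S. det(S) = 11.2·5.3 - (-1.4)² = 57.4.
  S^{-1} = (1/det) · [[d, -b], [-b, a]] = [[0.0923, 0.0244],
 [0.0244, 0.1951]].

Step 4 — quadratic form (x̄ - mu_0)^T · S^{-1} · (x̄ - mu_0):
  S^{-1} · (x̄ - mu_0) = (0.446, -0.1463),
  (x̄ - mu_0)^T · [...] = (5.2)·(0.446) + (-1.4)·(-0.1463) = 2.524.

Step 5 — scale by n: T² = 5 · 2.524 = 12.6202.

T² ≈ 12.6202


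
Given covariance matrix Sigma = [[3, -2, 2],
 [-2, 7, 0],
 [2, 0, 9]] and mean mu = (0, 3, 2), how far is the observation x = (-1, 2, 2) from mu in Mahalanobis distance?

Step 1 — centre the observation: (x - mu) = (-1, -1, 0).

Step 2 — invert Sigma (cofactor / det for 3×3, or solve directly):
  Sigma^{-1} = [[0.504, 0.144, -0.112],
 [0.144, 0.184, -0.032],
 [-0.112, -0.032, 0.136]].

Step 3 — form the quadratic (x - mu)^T · Sigma^{-1} · (x - mu):
  Sigma^{-1} · (x - mu) = (-0.648, -0.328, 0.144).
  (x - mu)^T · [Sigma^{-1} · (x - mu)] = (-1)·(-0.648) + (-1)·(-0.328) + (0)·(0.144) = 0.976.

Step 4 — take square root: d = √(0.976) ≈ 0.9879.

d(x, mu) = √(0.976) ≈ 0.9879


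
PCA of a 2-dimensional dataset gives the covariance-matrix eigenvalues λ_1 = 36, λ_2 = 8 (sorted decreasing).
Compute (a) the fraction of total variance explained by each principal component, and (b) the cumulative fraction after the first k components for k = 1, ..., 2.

Step 1 — total variance = trace(Sigma) = Σ λ_i = 36 + 8 = 44.

Step 2 — fraction explained by component i = λ_i / Σ λ:
  PC1: 36/44 = 0.8182
  PC2: 8/44 = 0.1818

Step 3 — cumulative fraction after k components = (λ_1 + ... + λ_k) / Σ λ:
  k = 1: 36/44 = 0.8182
  k = 2: (36 + 8)/44 = 44/44 = 1

Summary (fraction, with percent):

explained: PC1 0.8182 (81.82%), PC2 0.1818 (18.18%);  cumulative: 0.8182, 1


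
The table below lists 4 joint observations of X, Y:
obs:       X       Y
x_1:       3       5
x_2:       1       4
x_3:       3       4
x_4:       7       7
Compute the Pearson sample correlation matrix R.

Step 1 — column means:
  mean(X) = (3 + 1 + 3 + 7) / 4 = 14/4 = 3.5
  mean(Y) = (5 + 4 + 4 + 7) / 4 = 20/4 = 5

Step 2 — sample variances and covariances s[i,j] = (1/(n-1)) · Σ_k (x_{k,i} - mean_i) · (x_{k,j} - mean_j), with n-1 = 3:
  s[X,X] = ((-0.5)·(-0.5) + (-2.5)·(-2.5) + (-0.5)·(-0.5) + (3.5)·(3.5)) / 3 = 19/3 = 6.3333
  s[X,Y] = ((-0.5)·(0) + (-2.5)·(-1) + (-0.5)·(-1) + (3.5)·(2)) / 3 = 10/3 = 3.3333
  s[Y,Y] = ((0)·(0) + (-1)·(-1) + (-1)·(-1) + (2)·(2)) / 3 = 6/3 = 2
  Sample standard deviations s_i = √(s[i,i]):
  s(X) = √(6.3333) = 2.5166
  s(Y) = √(2) = 1.4142

Step 3 — r_{ij} = s_{ij} / (s_i · s_j):
  r[X,X] = 1 (diagonal).
  r[X,Y] = 3.3333 / (2.5166 · 1.4142) = 3.3333 / 3.559 = 0.9366
  r[Y,Y] = 1 (diagonal).

R is symmetric with unit diagonal. Assembling:

R = [[1, 0.9366],
 [0.9366, 1]]


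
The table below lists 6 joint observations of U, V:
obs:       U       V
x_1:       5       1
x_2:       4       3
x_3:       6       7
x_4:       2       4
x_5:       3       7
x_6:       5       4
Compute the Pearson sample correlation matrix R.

Step 1 — column means:
  mean(U) = (5 + 4 + 6 + 2 + 3 + 5) / 6 = 25/6 = 4.1667
  mean(V) = (1 + 3 + 7 + 4 + 7 + 4) / 6 = 26/6 = 4.3333

Step 2 — sample variances and covariances s[i,j] = (1/(n-1)) · Σ_k (x_{k,i} - mean_i) · (x_{k,j} - mean_j), with n-1 = 5:
  s[U,U] = ((0.8333)·(0.8333) + (-0.1667)·(-0.1667) + (1.8333)·(1.8333) + (-2.1667)·(-2.1667) + (-1.1667)·(-1.1667) + (0.8333)·(0.8333)) / 5 = 10.8333/5 = 2.1667
  s[U,V] = ((0.8333)·(-3.3333) + (-0.1667)·(-1.3333) + (1.8333)·(2.6667) + (-2.1667)·(-0.3333) + (-1.1667)·(2.6667) + (0.8333)·(-0.3333)) / 5 = -0.3333/5 = -0.0667
  s[V,V] = ((-3.3333)·(-3.3333) + (-1.3333)·(-1.3333) + (2.6667)·(2.6667) + (-0.3333)·(-0.3333) + (2.6667)·(2.6667) + (-0.3333)·(-0.3333)) / 5 = 27.3333/5 = 5.4667
  Sample standard deviations s_i = √(s[i,i]):
  s(U) = √(2.1667) = 1.472
  s(V) = √(5.4667) = 2.3381

Step 3 — r_{ij} = s_{ij} / (s_i · s_j):
  r[U,U] = 1 (diagonal).
  r[U,V] = -0.0667 / (1.472 · 2.3381) = -0.0667 / 3.4416 = -0.0194
  r[V,V] = 1 (diagonal).

R is symmetric with unit diagonal. Assembling:

R = [[1, -0.0194],
 [-0.0194, 1]]


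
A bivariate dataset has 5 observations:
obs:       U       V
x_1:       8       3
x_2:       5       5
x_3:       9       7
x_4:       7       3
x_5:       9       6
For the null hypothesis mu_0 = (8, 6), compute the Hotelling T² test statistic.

Step 1 — sample mean vector:
  mean(U) = (8 + 5 + 9 + 7 + 9) / 5 = 38/5 = 7.6
  mean(V) = (3 + 5 + 7 + 3 + 6) / 5 = 24/5 = 4.8
  x̄ = (7.6, 4.8),  deviation x̄ - mu_0 = (7.6, 4.8) - (8, 6) = (-0.4, -1.2).

Step 2 — sample covariance matrix, S[i,j] = (1/(n-1)) · Σ_k (x_{k,i} - mean_i) · (x_{k,j} - mean_j), divisor n-1 = 4:
  S[U,U] = ((0.4)·(0.4) + (-2.6)·(-2.6) + (1.4)·(1.4) + (-0.6)·(-0.6) + (1.4)·(1.4)) / 4 = 11.2/4 = 2.8
  S[U,V] = ((0.4)·(-1.8) + (-2.6)·(0.2) + (1.4)·(2.2) + (-0.6)·(-1.8) + (1.4)·(1.2)) / 4 = 4.6/4 = 1.15
  S[V,V] = ((-1.8)·(-1.8) + (0.2)·(0.2) + (2.2)·(2.2) + (-1.8)·(-1.8) + (1.2)·(1.2)) / 4 = 12.8/4 = 3.2
  S = [[2.8, 1.15],
 [1.15, 3.2]].

Step 3 — invert S. det(S) = 2.8·3.2 - (1.15)² = 7.6375.
  S^{-1} = (1/det) · [[d, -b], [-b, a]] = [[0.419, -0.1506],
 [-0.1506, 0.3666]].

Step 4 — quadratic form (x̄ - mu_0)^T · S^{-1} · (x̄ - mu_0):
  S^{-1} · (x̄ - mu_0) = (0.0131, -0.3797),
  (x̄ - mu_0)^T · [...] = (-0.4)·(0.0131) + (-1.2)·(-0.3797) = 0.4504.

Step 5 — scale by n: T² = 5 · 0.4504 = 2.252.

T² ≈ 2.252


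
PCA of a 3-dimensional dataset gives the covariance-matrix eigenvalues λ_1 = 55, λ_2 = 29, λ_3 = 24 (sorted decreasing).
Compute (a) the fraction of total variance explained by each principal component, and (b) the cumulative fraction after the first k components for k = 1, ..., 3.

Step 1 — total variance = trace(Sigma) = Σ λ_i = 55 + 29 + 24 = 108.

Step 2 — fraction explained by component i = λ_i / Σ λ:
  PC1: 55/108 = 0.5093
  PC2: 29/108 = 0.2685
  PC3: 24/108 = 0.2222

Step 3 — cumulative fraction after k components = (λ_1 + ... + λ_k) / Σ λ:
  k = 1: 55/108 = 0.5093
  k = 2: (55 + 29)/108 = 84/108 = 0.7778
  k = 3: (55 + 29 + 24)/108 = 108/108 = 1

Summary (fraction, with percent):

explained: PC1 0.5093 (50.93%), PC2 0.2685 (26.85%), PC3 0.2222 (22.22%);  cumulative: 0.5093, 0.7778, 1


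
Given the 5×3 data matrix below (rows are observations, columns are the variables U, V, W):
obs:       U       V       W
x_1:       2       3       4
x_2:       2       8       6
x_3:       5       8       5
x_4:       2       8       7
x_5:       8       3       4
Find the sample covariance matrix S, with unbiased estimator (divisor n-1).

Step 1 — column means:
  mean(U) = (2 + 2 + 5 + 2 + 8) / 5 = 19/5 = 3.8
  mean(V) = (3 + 8 + 8 + 8 + 3) / 5 = 30/5 = 6
  mean(W) = (4 + 6 + 5 + 7 + 4) / 5 = 26/5 = 5.2

Step 2 — sample covariance S[i,j] = (1/(n-1)) · Σ_k (x_{k,i} - mean_i) · (x_{k,j} - mean_j), with n-1 = 4.
  S[U,U] = ((-1.8)·(-1.8) + (-1.8)·(-1.8) + (1.2)·(1.2) + (-1.8)·(-1.8) + (4.2)·(4.2)) / 4 = 28.8/4 = 7.2
  S[U,V] = ((-1.8)·(-3) + (-1.8)·(2) + (1.2)·(2) + (-1.8)·(2) + (4.2)·(-3)) / 4 = -12/4 = -3
  S[U,W] = ((-1.8)·(-1.2) + (-1.8)·(0.8) + (1.2)·(-0.2) + (-1.8)·(1.8) + (4.2)·(-1.2)) / 4 = -7.8/4 = -1.95
  S[V,V] = ((-3)·(-3) + (2)·(2) + (2)·(2) + (2)·(2) + (-3)·(-3)) / 4 = 30/4 = 7.5
  S[V,W] = ((-3)·(-1.2) + (2)·(0.8) + (2)·(-0.2) + (2)·(1.8) + (-3)·(-1.2)) / 4 = 12/4 = 3
  S[W,W] = ((-1.2)·(-1.2) + (0.8)·(0.8) + (-0.2)·(-0.2) + (1.8)·(1.8) + (-1.2)·(-1.2)) / 4 = 6.8/4 = 1.7

S is symmetric (S[j,i] = S[i,j]). Assembling:

S = [[7.2, -3, -1.95],
 [-3, 7.5, 3],
 [-1.95, 3, 1.7]]


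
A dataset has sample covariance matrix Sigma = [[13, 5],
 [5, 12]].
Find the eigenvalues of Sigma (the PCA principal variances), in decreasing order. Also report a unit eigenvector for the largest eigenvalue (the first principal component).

Step 1 — characteristic polynomial of 2×2 Sigma:
  det(Sigma - λI) = λ² - trace · λ + det = 0.
  trace = 13 + 12 = 25, det = 13·12 - (5)² = 131.
Step 2 — discriminant:
  Δ = trace² - 4·det = 625 - 524 = 101.
Step 3 — eigenvalues:
  λ = (trace ± √Δ)/2 = (25 ± 10.0499)/2,
  λ_1 = 17.5249,  λ_2 = 7.4751.

Step 4 — unit eigenvector for λ_1: solve (Sigma - λ_1 I)v = 0. First row:
  (13 - 17.5249)·v_x + (5)·v_y = 0, i.e. (-4.5249)·v_x + (5)·v_y = 0,
  so v ∝ (b, λ_1 - a) = (5, 4.5249) = u.
  ||u|| = √((5)² + (4.5249)²) = √(45.4751) ≈ 6.7435,
  v_1 = u/||u|| ≈ (0.7415, 0.671) (||v_1|| = 1).

λ_1 = 17.5249,  λ_2 = 7.4751;  v_1 ≈ (0.7415, 0.671)


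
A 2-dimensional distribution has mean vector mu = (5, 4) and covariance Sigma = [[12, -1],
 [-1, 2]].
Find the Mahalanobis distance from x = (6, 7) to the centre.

Step 1 — centre the observation: (x - mu) = (1, 3).

Step 2 — invert Sigma. det(Sigma) = 12·2 - (-1)² = 23.
  Sigma^{-1} = (1/det) · [[d, -b], [-b, a]] = [[0.087, 0.0435],
 [0.0435, 0.5217]].

Step 3 — form the quadratic (x - mu)^T · Sigma^{-1} · (x - mu):
  Sigma^{-1} · (x - mu) = (0.2174, 1.6087).
  (x - mu)^T · [Sigma^{-1} · (x - mu)] = (1)·(0.2174) + (3)·(1.6087) = 5.0435.

Step 4 — take square root: d = √(5.0435) ≈ 2.2458.

d(x, mu) = √(5.0435) ≈ 2.2458


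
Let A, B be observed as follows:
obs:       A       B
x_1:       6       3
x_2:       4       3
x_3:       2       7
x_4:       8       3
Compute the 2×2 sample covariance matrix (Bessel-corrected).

Step 1 — column means:
  mean(A) = (6 + 4 + 2 + 8) / 4 = 20/4 = 5
  mean(B) = (3 + 3 + 7 + 3) / 4 = 16/4 = 4

Step 2 — sample covariance S[i,j] = (1/(n-1)) · Σ_k (x_{k,i} - mean_i) · (x_{k,j} - mean_j), with n-1 = 3.
  S[A,A] = ((1)·(1) + (-1)·(-1) + (-3)·(-3) + (3)·(3)) / 3 = 20/3 = 6.6667
  S[A,B] = ((1)·(-1) + (-1)·(-1) + (-3)·(3) + (3)·(-1)) / 3 = -12/3 = -4
  S[B,B] = ((-1)·(-1) + (-1)·(-1) + (3)·(3) + (-1)·(-1)) / 3 = 12/3 = 4

S is symmetric (S[j,i] = S[i,j]). Assembling:

S = [[6.6667, -4],
 [-4, 4]]


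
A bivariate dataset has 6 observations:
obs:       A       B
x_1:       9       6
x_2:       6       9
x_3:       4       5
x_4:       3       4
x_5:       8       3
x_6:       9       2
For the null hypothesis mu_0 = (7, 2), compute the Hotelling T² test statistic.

Step 1 — sample mean vector:
  mean(A) = (9 + 6 + 4 + 3 + 8 + 9) / 6 = 39/6 = 6.5
  mean(B) = (6 + 9 + 5 + 4 + 3 + 2) / 6 = 29/6 = 4.8333
  x̄ = (6.5, 4.8333),  deviation x̄ - mu_0 = (6.5, 4.8333) - (7, 2) = (-0.5, 2.8333).

Step 2 — sample covariance matrix, S[i,j] = (1/(n-1)) · Σ_k (x_{k,i} - mean_i) · (x_{k,j} - mean_j), divisor n-1 = 5:
  S[A,A] = ((2.5)·(2.5) + (-0.5)·(-0.5) + (-2.5)·(-2.5) + (-3.5)·(-3.5) + (1.5)·(1.5) + (2.5)·(2.5)) / 5 = 33.5/5 = 6.7
  S[A,B] = ((2.5)·(1.1667) + (-0.5)·(4.1667) + (-2.5)·(0.1667) + (-3.5)·(-0.8333) + (1.5)·(-1.8333) + (2.5)·(-2.8333)) / 5 = -6.5/5 = -1.3
  S[B,B] = ((1.1667)·(1.1667) + (4.1667)·(4.1667) + (0.1667)·(0.1667) + (-0.8333)·(-0.8333) + (-1.8333)·(-1.8333) + (-2.8333)·(-2.8333)) / 5 = 30.8333/5 = 6.1667
  S = [[6.7, -1.3],
 [-1.3, 6.1667]].

Step 3 — invert S. det(S) = 6.7·6.1667 - (-1.3)² = 39.6267.
  S^{-1} = (1/det) · [[d, -b], [-b, a]] = [[0.1556, 0.0328],
 [0.0328, 0.1691]].

Step 4 — quadratic form (x̄ - mu_0)^T · S^{-1} · (x̄ - mu_0):
  S^{-1} · (x̄ - mu_0) = (0.0151, 0.4627),
  (x̄ - mu_0)^T · [...] = (-0.5)·(0.0151) + (2.8333)·(0.4627) = 1.3033.

Step 5 — scale by n: T² = 6 · 1.3033 = 7.8197.

T² ≈ 7.8197


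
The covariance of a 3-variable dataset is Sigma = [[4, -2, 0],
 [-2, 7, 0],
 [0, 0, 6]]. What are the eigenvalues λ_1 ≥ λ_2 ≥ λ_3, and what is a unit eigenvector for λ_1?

Step 1 — characteristic polynomial p(λ) = det(λI - Sigma) = λ³ - tr·λ² + c_1·λ - det, where tr = trace, c_1 = sum of the principal 2×2 minors, det = det(Sigma):
  tr = 4 + 7 + 6 = 17,
  c_1 = (4·7 - (-2)²) + (4·6 - (0)²) + (7·6 - (0)²) = 24 + 24 + 42 = 90,
  det = 4·(7·6 - (0)²) - (-2)·((-2)·6 - (0)·(0)) + (0)·((-2)·(0) - 7·(0)) = 4·(42) - (-2)·(-12) + (0)·(0) = 144.
  So p(λ) = λ³ - 17λ² + 90λ - 144.
Step 2 — look for an integer root (rational root theorem: any rational root is an integer divisor of 144). Testing λ = 3:
  p(3) = 27 - 153 + 270 - 144 = 0  ✓
  Dividing out (λ - 3): p(λ) = (λ - 3)(λ² - 14λ + 48).
Step 3 — remaining eigenvalues from the quadratic λ² - 14λ + 48 = 0:
  Δ = 14² - 4·48 = 196 - 192 = 4,  λ = (14 ± √4)/2 = (14 ± 2)/2 = 8 or 6.
  Sorted: λ_1 = 8,  λ_2 = 6,  λ_3 = 3  (check: sum = 17 = tr ✓).

Step 4 — unit eigenvector for λ_1 = 8: v spans the null space of (Sigma - λ_1 I), whose rows are
  r_1 = (-4, -2, 0),  r_2 = (-2, -1, 0),  r_3 = (0, 0, -2).
  v is orthogonal to every row, so take v ∝ r_1 × r_3 = ((-2)·(-2) - (0)·(0), (0)·(0) - (-4)·(-2), (-4)·(0) - (-2)·(0)) = (4, -8, 0).
  Rescale (divide by 4): u = (1, -2, 0).
  ||u|| = √((1)² + (-2)² + (0)²) = √(5) ≈ 2.2361,  v_1 = u/||u|| ≈ (0.4472, -0.8944, 0) (||v_1|| = 1).

λ_1 = 8,  λ_2 = 6,  λ_3 = 3;  v_1 ≈ (0.4472, -0.8944, 0)


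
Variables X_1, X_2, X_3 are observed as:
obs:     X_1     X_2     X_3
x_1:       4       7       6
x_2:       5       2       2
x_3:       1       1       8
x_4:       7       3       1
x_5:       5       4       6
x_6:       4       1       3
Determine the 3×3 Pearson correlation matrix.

Step 1 — column means:
  mean(X_1) = (4 + 5 + 1 + 7 + 5 + 4) / 6 = 26/6 = 4.3333
  mean(X_2) = (7 + 2 + 1 + 3 + 4 + 1) / 6 = 18/6 = 3
  mean(X_3) = (6 + 2 + 8 + 1 + 6 + 3) / 6 = 26/6 = 4.3333

Step 2 — sample variances and covariances s[i,j] = (1/(n-1)) · Σ_k (x_{k,i} - mean_i) · (x_{k,j} - mean_j), with n-1 = 5:
  s[X_1,X_1] = ((-0.3333)·(-0.3333) + (0.6667)·(0.6667) + (-3.3333)·(-3.3333) + (2.6667)·(2.6667) + (0.6667)·(0.6667) + (-0.3333)·(-0.3333)) / 5 = 19.3333/5 = 3.8667
  s[X_1,X_2] = ((-0.3333)·(4) + (0.6667)·(-1) + (-3.3333)·(-2) + (2.6667)·(0) + (0.6667)·(1) + (-0.3333)·(-2)) / 5 = 6/5 = 1.2
  s[X_1,X_3] = ((-0.3333)·(1.6667) + (0.6667)·(-2.3333) + (-3.3333)·(3.6667) + (2.6667)·(-3.3333) + (0.6667)·(1.6667) + (-0.3333)·(-1.3333)) / 5 = -21.6667/5 = -4.3333
  s[X_2,X_2] = ((4)·(4) + (-1)·(-1) + (-2)·(-2) + (0)·(0) + (1)·(1) + (-2)·(-2)) / 5 = 26/5 = 5.2
  s[X_2,X_3] = ((4)·(1.6667) + (-1)·(-2.3333) + (-2)·(3.6667) + (0)·(-3.3333) + (1)·(1.6667) + (-2)·(-1.3333)) / 5 = 6/5 = 1.2
  s[X_3,X_3] = ((1.6667)·(1.6667) + (-2.3333)·(-2.3333) + (3.6667)·(3.6667) + (-3.3333)·(-3.3333) + (1.6667)·(1.6667) + (-1.3333)·(-1.3333)) / 5 = 37.3333/5 = 7.4667
  Sample standard deviations s_i = √(s[i,i]):
  s(X_1) = √(3.8667) = 1.9664
  s(X_2) = √(5.2) = 2.2804
  s(X_3) = √(7.4667) = 2.7325

Step 3 — r_{ij} = s_{ij} / (s_i · s_j):
  r[X_1,X_1] = 1 (diagonal).
  r[X_1,X_2] = 1.2 / (1.9664 · 2.2804) = 1.2 / 4.484 = 0.2676
  r[X_1,X_3] = -4.3333 / (1.9664 · 2.7325) = -4.3333 / 5.3732 = -0.8065
  r[X_2,X_2] = 1 (diagonal).
  r[X_2,X_3] = 1.2 / (2.2804 · 2.7325) = 1.2 / 6.2311 = 0.1926
  r[X_3,X_3] = 1 (diagonal).

R is symmetric with unit diagonal. Assembling:

R = [[1, 0.2676, -0.8065],
 [0.2676, 1, 0.1926],
 [-0.8065, 0.1926, 1]]


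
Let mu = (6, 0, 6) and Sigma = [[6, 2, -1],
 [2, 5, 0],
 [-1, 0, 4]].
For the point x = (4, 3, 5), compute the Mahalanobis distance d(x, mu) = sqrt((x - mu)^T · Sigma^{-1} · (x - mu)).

Step 1 — centre the observation: (x - mu) = (-2, 3, -1).

Step 2 — invert Sigma (cofactor / det for 3×3, or solve directly):
  Sigma^{-1} = [[0.202, -0.0808, 0.0505],
 [-0.0808, 0.2323, -0.0202],
 [0.0505, -0.0202, 0.2626]].

Step 3 — form the quadratic (x - mu)^T · Sigma^{-1} · (x - mu):
  Sigma^{-1} · (x - mu) = (-0.697, 0.8788, -0.4242).
  (x - mu)^T · [Sigma^{-1} · (x - mu)] = (-2)·(-0.697) + (3)·(0.8788) + (-1)·(-0.4242) = 4.4545.

Step 4 — take square root: d = √(4.4545) ≈ 2.1106.

d(x, mu) = √(4.4545) ≈ 2.1106


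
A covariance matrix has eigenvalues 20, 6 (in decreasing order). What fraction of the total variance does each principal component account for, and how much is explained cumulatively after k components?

Step 1 — total variance = trace(Sigma) = Σ λ_i = 20 + 6 = 26.

Step 2 — fraction explained by component i = λ_i / Σ λ:
  PC1: 20/26 = 0.7692
  PC2: 6/26 = 0.2308

Step 3 — cumulative fraction after k components = (λ_1 + ... + λ_k) / Σ λ:
  k = 1: 20/26 = 0.7692
  k = 2: (20 + 6)/26 = 26/26 = 1

Summary (fraction, with percent):

explained: PC1 0.7692 (76.92%), PC2 0.2308 (23.08%);  cumulative: 0.7692, 1


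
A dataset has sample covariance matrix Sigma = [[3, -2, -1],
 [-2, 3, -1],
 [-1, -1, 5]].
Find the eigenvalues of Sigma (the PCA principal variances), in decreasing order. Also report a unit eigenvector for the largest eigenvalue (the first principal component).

Step 1 — characteristic polynomial p(λ) = det(λI - Sigma) = λ³ - tr·λ² + c_1·λ - det, where tr = trace, c_1 = sum of the principal 2×2 minors, det = det(Sigma):
  tr = 3 + 3 + 5 = 11,
  c_1 = (3·3 - (-2)²) + (3·5 - (-1)²) + (3·5 - (-1)²) = 5 + 14 + 14 = 33,
  det = 3·(3·5 - (-1)²) - (-2)·((-2)·5 - (-1)·(-1)) + (-1)·((-2)·(-1) - 3·(-1)) = 3·(14) - (-2)·(-11) + (-1)·(5) = 15.
  So p(λ) = λ³ - 11λ² + 33λ - 15.
Step 2 — look for an integer root (rational root theorem: any rational root is an integer divisor of 15). Testing λ = 5:
  p(5) = 125 - 275 + 165 - 15 = 0  ✓
  Dividing out (λ - 5): p(λ) = (λ - 5)(λ² - 6λ + 3).
Step 3 — remaining eigenvalues from the quadratic λ² - 6λ + 3 = 0:
  Δ = 6² - 4·3 = 36 - 12 = 24,  λ = (6 ± √24)/2 = (6 ± 4.899)/2 ≈ 5.4495 or 0.5505.
  Sorted: λ_1 = 5.4495,  λ_2 = 5,  λ_3 = 0.5505  (check: sum = 11 = tr ✓).

Step 4 — unit eigenvector for λ_1 ≈ 5.4495: v spans the null space of (Sigma - λ_1 I), whose rows are
  r_1 = (-2.4495, -2, -1),  r_2 = (-2, -2.4495, -1),  r_3 = (-1, -1, -0.4495).
  v is orthogonal to every row, so take v ∝ r_1 × r_2 = ((-2)·(-1) - (-1)·(-2.4495), (-1)·(-2) - (-2.4495)·(-1), (-2.4495)·(-2.4495) - (-2)·(-2)) ≈ (-0.4495, -0.4495, 2).
  Rescale (multiply by -1 so the first nonzero entry is positive): u = (0.4495, 0.4495, -2).
  ||u|| = √((0.4495)² + (0.4495)² + (-2)²) = √(4.4041) ≈ 2.0986,  v_1 = u/||u|| ≈ (0.2142, 0.2142, -0.953) (||v_1|| = 1).

λ_1 = 5.4495,  λ_2 = 5,  λ_3 = 0.5505;  v_1 ≈ (0.2142, 0.2142, -0.953)


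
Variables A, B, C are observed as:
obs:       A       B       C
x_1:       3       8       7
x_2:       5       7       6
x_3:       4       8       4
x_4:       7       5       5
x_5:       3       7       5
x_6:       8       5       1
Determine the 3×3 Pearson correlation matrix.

Step 1 — column means:
  mean(A) = (3 + 5 + 4 + 7 + 3 + 8) / 6 = 30/6 = 5
  mean(B) = (8 + 7 + 8 + 5 + 7 + 5) / 6 = 40/6 = 6.6667
  mean(C) = (7 + 6 + 4 + 5 + 5 + 1) / 6 = 28/6 = 4.6667

Step 2 — sample variances and covariances s[i,j] = (1/(n-1)) · Σ_k (x_{k,i} - mean_i) · (x_{k,j} - mean_j), with n-1 = 5:
  s[A,A] = ((-2)·(-2) + (0)·(0) + (-1)·(-1) + (2)·(2) + (-2)·(-2) + (3)·(3)) / 5 = 22/5 = 4.4
  s[A,B] = ((-2)·(1.3333) + (0)·(0.3333) + (-1)·(1.3333) + (2)·(-1.6667) + (-2)·(0.3333) + (3)·(-1.6667)) / 5 = -13/5 = -2.6
  s[A,C] = ((-2)·(2.3333) + (0)·(1.3333) + (-1)·(-0.6667) + (2)·(0.3333) + (-2)·(0.3333) + (3)·(-3.6667)) / 5 = -15/5 = -3
  s[B,B] = ((1.3333)·(1.3333) + (0.3333)·(0.3333) + (1.3333)·(1.3333) + (-1.6667)·(-1.6667) + (0.3333)·(0.3333) + (-1.6667)·(-1.6667)) / 5 = 9.3333/5 = 1.8667
  s[B,C] = ((1.3333)·(2.3333) + (0.3333)·(1.3333) + (1.3333)·(-0.6667) + (-1.6667)·(0.3333) + (0.3333)·(0.3333) + (-1.6667)·(-3.6667)) / 5 = 8.3333/5 = 1.6667
  s[C,C] = ((2.3333)·(2.3333) + (1.3333)·(1.3333) + (-0.6667)·(-0.6667) + (0.3333)·(0.3333) + (0.3333)·(0.3333) + (-3.6667)·(-3.6667)) / 5 = 21.3333/5 = 4.2667
  Sample standard deviations s_i = √(s[i,i]):
  s(A) = √(4.4) = 2.0976
  s(B) = √(1.8667) = 1.3663
  s(C) = √(4.2667) = 2.0656

Step 3 — r_{ij} = s_{ij} / (s_i · s_j):
  r[A,A] = 1 (diagonal).
  r[A,B] = -2.6 / (2.0976 · 1.3663) = -2.6 / 2.8659 = -0.9072
  r[A,C] = -3 / (2.0976 · 2.0656) = -3 / 4.3328 = -0.6924
  r[B,B] = 1 (diagonal).
  r[B,C] = 1.6667 / (1.3663 · 2.0656) = 1.6667 / 2.8221 = 0.5906
  r[C,C] = 1 (diagonal).

R is symmetric with unit diagonal. Assembling:

R = [[1, -0.9072, -0.6924],
 [-0.9072, 1, 0.5906],
 [-0.6924, 0.5906, 1]]


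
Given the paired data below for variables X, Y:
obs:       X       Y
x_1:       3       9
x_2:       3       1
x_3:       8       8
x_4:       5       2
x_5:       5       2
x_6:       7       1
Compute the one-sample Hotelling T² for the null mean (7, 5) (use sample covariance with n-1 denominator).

Step 1 — sample mean vector:
  mean(X) = (3 + 3 + 8 + 5 + 5 + 7) / 6 = 31/6 = 5.1667
  mean(Y) = (9 + 1 + 8 + 2 + 2 + 1) / 6 = 23/6 = 3.8333
  x̄ = (5.1667, 3.8333),  deviation x̄ - mu_0 = (5.1667, 3.8333) - (7, 5) = (-1.8333, -1.1667).

Step 2 — sample covariance matrix, S[i,j] = (1/(n-1)) · Σ_k (x_{k,i} - mean_i) · (x_{k,j} - mean_j), divisor n-1 = 5:
  S[X,X] = ((-2.1667)·(-2.1667) + (-2.1667)·(-2.1667) + (2.8333)·(2.8333) + (-0.1667)·(-0.1667) + (-0.1667)·(-0.1667) + (1.8333)·(1.8333)) / 5 = 20.8333/5 = 4.1667
  S[X,Y] = ((-2.1667)·(5.1667) + (-2.1667)·(-2.8333) + (2.8333)·(4.1667) + (-0.1667)·(-1.8333) + (-0.1667)·(-1.8333) + (1.8333)·(-2.8333)) / 5 = 2.1667/5 = 0.4333
  S[Y,Y] = ((5.1667)·(5.1667) + (-2.8333)·(-2.8333) + (4.1667)·(4.1667) + (-1.8333)·(-1.8333) + (-1.8333)·(-1.8333) + (-2.8333)·(-2.8333)) / 5 = 66.8333/5 = 13.3667
  S = [[4.1667, 0.4333],
 [0.4333, 13.3667]].

Step 3 — invert S. det(S) = 4.1667·13.3667 - (0.4333)² = 55.5067.
  S^{-1} = (1/det) · [[d, -b], [-b, a]] = [[0.2408, -0.0078],
 [-0.0078, 0.0751]].

Step 4 — quadratic form (x̄ - mu_0)^T · S^{-1} · (x̄ - mu_0):
  S^{-1} · (x̄ - mu_0) = (-0.4324, -0.0733),
  (x̄ - mu_0)^T · [...] = (-1.8333)·(-0.4324) + (-1.1667)·(-0.0733) = 0.8782.

Step 5 — scale by n: T² = 6 · 0.8782 = 5.269.

T² ≈ 5.269


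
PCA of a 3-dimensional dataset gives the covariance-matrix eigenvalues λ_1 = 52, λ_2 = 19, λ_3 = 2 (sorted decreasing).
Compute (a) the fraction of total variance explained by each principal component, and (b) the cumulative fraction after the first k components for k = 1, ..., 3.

Step 1 — total variance = trace(Sigma) = Σ λ_i = 52 + 19 + 2 = 73.

Step 2 — fraction explained by component i = λ_i / Σ λ:
  PC1: 52/73 = 0.7123
  PC2: 19/73 = 0.2603
  PC3: 2/73 = 0.0274

Step 3 — cumulative fraction after k components = (λ_1 + ... + λ_k) / Σ λ:
  k = 1: 52/73 = 0.7123
  k = 2: (52 + 19)/73 = 71/73 = 0.9726
  k = 3: (52 + 19 + 2)/73 = 73/73 = 1

Summary (fraction, with percent):

explained: PC1 0.7123 (71.23%), PC2 0.2603 (26.03%), PC3 0.0274 (2.74%);  cumulative: 0.7123, 0.9726, 1


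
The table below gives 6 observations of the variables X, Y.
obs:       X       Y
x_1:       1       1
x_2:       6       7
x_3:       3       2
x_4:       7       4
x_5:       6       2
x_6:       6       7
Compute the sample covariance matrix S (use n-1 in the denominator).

Step 1 — column means:
  mean(X) = (1 + 6 + 3 + 7 + 6 + 6) / 6 = 29/6 = 4.8333
  mean(Y) = (1 + 7 + 2 + 4 + 2 + 7) / 6 = 23/6 = 3.8333

Step 2 — sample covariance S[i,j] = (1/(n-1)) · Σ_k (x_{k,i} - mean_i) · (x_{k,j} - mean_j), with n-1 = 5.
  S[X,X] = ((-3.8333)·(-3.8333) + (1.1667)·(1.1667) + (-1.8333)·(-1.8333) + (2.1667)·(2.1667) + (1.1667)·(1.1667) + (1.1667)·(1.1667)) / 5 = 26.8333/5 = 5.3667
  S[X,Y] = ((-3.8333)·(-2.8333) + (1.1667)·(3.1667) + (-1.8333)·(-1.8333) + (2.1667)·(0.1667) + (1.1667)·(-1.8333) + (1.1667)·(3.1667)) / 5 = 19.8333/5 = 3.9667
  S[Y,Y] = ((-2.8333)·(-2.8333) + (3.1667)·(3.1667) + (-1.8333)·(-1.8333) + (0.1667)·(0.1667) + (-1.8333)·(-1.8333) + (3.1667)·(3.1667)) / 5 = 34.8333/5 = 6.9667

S is symmetric (S[j,i] = S[i,j]). Assembling:

S = [[5.3667, 3.9667],
 [3.9667, 6.9667]]


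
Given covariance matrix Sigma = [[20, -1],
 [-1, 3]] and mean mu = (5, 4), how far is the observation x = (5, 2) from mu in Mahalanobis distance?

Step 1 — centre the observation: (x - mu) = (0, -2).

Step 2 — invert Sigma. det(Sigma) = 20·3 - (-1)² = 59.
  Sigma^{-1} = (1/det) · [[d, -b], [-b, a]] = [[0.0508, 0.0169],
 [0.0169, 0.339]].

Step 3 — form the quadratic (x - mu)^T · Sigma^{-1} · (x - mu):
  Sigma^{-1} · (x - mu) = (-0.0339, -0.678).
  (x - mu)^T · [Sigma^{-1} · (x - mu)] = (0)·(-0.0339) + (-2)·(-0.678) = 1.3559.

Step 4 — take square root: d = √(1.3559) ≈ 1.1644.

d(x, mu) = √(1.3559) ≈ 1.1644


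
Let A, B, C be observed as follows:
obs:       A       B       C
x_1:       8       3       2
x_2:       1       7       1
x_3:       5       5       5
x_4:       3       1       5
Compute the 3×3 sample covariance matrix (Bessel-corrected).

Step 1 — column means:
  mean(A) = (8 + 1 + 5 + 3) / 4 = 17/4 = 4.25
  mean(B) = (3 + 7 + 5 + 1) / 4 = 16/4 = 4
  mean(C) = (2 + 1 + 5 + 5) / 4 = 13/4 = 3.25

Step 2 — sample covariance S[i,j] = (1/(n-1)) · Σ_k (x_{k,i} - mean_i) · (x_{k,j} - mean_j), with n-1 = 3.
  S[A,A] = ((3.75)·(3.75) + (-3.25)·(-3.25) + (0.75)·(0.75) + (-1.25)·(-1.25)) / 3 = 26.75/3 = 8.9167
  S[A,B] = ((3.75)·(-1) + (-3.25)·(3) + (0.75)·(1) + (-1.25)·(-3)) / 3 = -9/3 = -3
  S[A,C] = ((3.75)·(-1.25) + (-3.25)·(-2.25) + (0.75)·(1.75) + (-1.25)·(1.75)) / 3 = 1.75/3 = 0.5833
  S[B,B] = ((-1)·(-1) + (3)·(3) + (1)·(1) + (-3)·(-3)) / 3 = 20/3 = 6.6667
  S[B,C] = ((-1)·(-1.25) + (3)·(-2.25) + (1)·(1.75) + (-3)·(1.75)) / 3 = -9/3 = -3
  S[C,C] = ((-1.25)·(-1.25) + (-2.25)·(-2.25) + (1.75)·(1.75) + (1.75)·(1.75)) / 3 = 12.75/3 = 4.25

S is symmetric (S[j,i] = S[i,j]). Assembling:

S = [[8.9167, -3, 0.5833],
 [-3, 6.6667, -3],
 [0.5833, -3, 4.25]]


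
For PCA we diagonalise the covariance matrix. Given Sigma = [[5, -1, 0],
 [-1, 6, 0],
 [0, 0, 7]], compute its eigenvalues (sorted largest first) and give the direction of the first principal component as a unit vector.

Step 1 — characteristic polynomial p(λ) = det(λI - Sigma) = λ³ - tr·λ² + c_1·λ - det, where tr = trace, c_1 = sum of the principal 2×2 minors, det = det(Sigma):
  tr = 5 + 6 + 7 = 18,
  c_1 = (5·6 - (-1)²) + (5·7 - (0)²) + (6·7 - (0)²) = 29 + 35 + 42 = 106,
  det = 5·(6·7 - (0)²) - (-1)·((-1)·7 - (0)·(0)) + (0)·((-1)·(0) - 6·(0)) = 5·(42) - (-1)·(-7) + (0)·(0) = 203.
  So p(λ) = λ³ - 18λ² + 106λ - 203.
Step 2 — look for an integer root (rational root theorem: any rational root is an integer divisor of 203). Testing λ = 7:
  p(7) = 343 - 882 + 742 - 203 = 0  ✓
  Dividing out (λ - 7): p(λ) = (λ - 7)(λ² - 11λ + 29).
Step 3 — remaining eigenvalues from the quadratic λ² - 11λ + 29 = 0:
  Δ = 11² - 4·29 = 121 - 116 = 5,  λ = (11 ± √5)/2 = (11 ± 2.2361)/2 ≈ 6.618 or 4.382.
  Sorted: λ_1 = 7,  λ_2 = 6.618,  λ_3 = 4.382  (check: sum = 18 = tr ✓).

Step 4 — unit eigenvector for λ_1 = 7: v spans the null space of (Sigma - λ_1 I), whose rows are
  r_1 = (-2, -1, 0),  r_2 = (-1, -1, 0),  r_3 = (0, 0, 0).
  v is orthogonal to every row, so take v ∝ r_1 × r_2 = ((-1)·(0) - (0)·(-1), (0)·(-1) - (-2)·(0), (-2)·(-1) - (-1)·(-1)) = (0, 0, 1).
  Let u = (0, 0, 1).
  ||u|| = √((0)² + (0)² + (1)²) = √(1) = 1,  v_1 = u/||u|| ≈ (0, 0, 1) (||v_1|| = 1).

λ_1 = 7,  λ_2 = 6.618,  λ_3 = 4.382;  v_1 ≈ (0, 0, 1)


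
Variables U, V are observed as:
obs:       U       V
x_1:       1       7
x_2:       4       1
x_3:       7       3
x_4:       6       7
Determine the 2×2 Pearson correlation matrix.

Step 1 — column means:
  mean(U) = (1 + 4 + 7 + 6) / 4 = 18/4 = 4.5
  mean(V) = (7 + 1 + 3 + 7) / 4 = 18/4 = 4.5

Step 2 — sample variances and covariances s[i,j] = (1/(n-1)) · Σ_k (x_{k,i} - mean_i) · (x_{k,j} - mean_j), with n-1 = 3:
  s[U,U] = ((-3.5)·(-3.5) + (-0.5)·(-0.5) + (2.5)·(2.5) + (1.5)·(1.5)) / 3 = 21/3 = 7
  s[U,V] = ((-3.5)·(2.5) + (-0.5)·(-3.5) + (2.5)·(-1.5) + (1.5)·(2.5)) / 3 = -7/3 = -2.3333
  s[V,V] = ((2.5)·(2.5) + (-3.5)·(-3.5) + (-1.5)·(-1.5) + (2.5)·(2.5)) / 3 = 27/3 = 9
  Sample standard deviations s_i = √(s[i,i]):
  s(U) = √(7) = 2.6458
  s(V) = √(9) = 3

Step 3 — r_{ij} = s_{ij} / (s_i · s_j):
  r[U,U] = 1 (diagonal).
  r[U,V] = -2.3333 / (2.6458 · 3) = -2.3333 / 7.9373 = -0.294
  r[V,V] = 1 (diagonal).

R is symmetric with unit diagonal. Assembling:

R = [[1, -0.294],
 [-0.294, 1]]


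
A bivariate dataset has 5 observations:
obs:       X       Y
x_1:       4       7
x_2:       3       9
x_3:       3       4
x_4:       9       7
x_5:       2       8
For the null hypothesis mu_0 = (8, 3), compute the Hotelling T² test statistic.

Step 1 — sample mean vector:
  mean(X) = (4 + 3 + 3 + 9 + 2) / 5 = 21/5 = 4.2
  mean(Y) = (7 + 9 + 4 + 7 + 8) / 5 = 35/5 = 7
  x̄ = (4.2, 7),  deviation x̄ - mu_0 = (4.2, 7) - (8, 3) = (-3.8, 4).

Step 2 — sample covariance matrix, S[i,j] = (1/(n-1)) · Σ_k (x_{k,i} - mean_i) · (x_{k,j} - mean_j), divisor n-1 = 4:
  S[X,X] = ((-0.2)·(-0.2) + (-1.2)·(-1.2) + (-1.2)·(-1.2) + (4.8)·(4.8) + (-2.2)·(-2.2)) / 4 = 30.8/4 = 7.7
  S[X,Y] = ((-0.2)·(0) + (-1.2)·(2) + (-1.2)·(-3) + (4.8)·(0) + (-2.2)·(1)) / 4 = -1/4 = -0.25
  S[Y,Y] = ((0)·(0) + (2)·(2) + (-3)·(-3) + (0)·(0) + (1)·(1)) / 4 = 14/4 = 3.5
  S = [[7.7, -0.25],
 [-0.25, 3.5]].

Step 3 — invert S. det(S) = 7.7·3.5 - (-0.25)² = 26.8875.
  S^{-1} = (1/det) · [[d, -b], [-b, a]] = [[0.1302, 0.0093],
 [0.0093, 0.2864]].

Step 4 — quadratic form (x̄ - mu_0)^T · S^{-1} · (x̄ - mu_0):
  S^{-1} · (x̄ - mu_0) = (-0.4575, 1.1102),
  (x̄ - mu_0)^T · [...] = (-3.8)·(-0.4575) + (4)·(1.1102) = 6.1791.

Step 5 — scale by n: T² = 5 · 6.1791 = 30.8954.

T² ≈ 30.8954


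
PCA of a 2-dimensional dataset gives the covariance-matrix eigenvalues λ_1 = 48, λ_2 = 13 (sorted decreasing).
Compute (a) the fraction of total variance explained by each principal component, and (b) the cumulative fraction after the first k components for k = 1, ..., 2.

Step 1 — total variance = trace(Sigma) = Σ λ_i = 48 + 13 = 61.

Step 2 — fraction explained by component i = λ_i / Σ λ:
  PC1: 48/61 = 0.7869
  PC2: 13/61 = 0.2131

Step 3 — cumulative fraction after k components = (λ_1 + ... + λ_k) / Σ λ:
  k = 1: 48/61 = 0.7869
  k = 2: (48 + 13)/61 = 61/61 = 1

Summary (fraction, with percent):

explained: PC1 0.7869 (78.69%), PC2 0.2131 (21.31%);  cumulative: 0.7869, 1


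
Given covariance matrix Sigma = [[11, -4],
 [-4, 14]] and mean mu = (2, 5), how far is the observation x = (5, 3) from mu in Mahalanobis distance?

Step 1 — centre the observation: (x - mu) = (3, -2).

Step 2 — invert Sigma. det(Sigma) = 11·14 - (-4)² = 138.
  Sigma^{-1} = (1/det) · [[d, -b], [-b, a]] = [[0.1014, 0.029],
 [0.029, 0.0797]].

Step 3 — form the quadratic (x - mu)^T · Sigma^{-1} · (x - mu):
  Sigma^{-1} · (x - mu) = (0.2464, -0.0725).
  (x - mu)^T · [Sigma^{-1} · (x - mu)] = (3)·(0.2464) + (-2)·(-0.0725) = 0.8841.

Step 4 — take square root: d = √(0.8841) ≈ 0.9402.

d(x, mu) = √(0.8841) ≈ 0.9402


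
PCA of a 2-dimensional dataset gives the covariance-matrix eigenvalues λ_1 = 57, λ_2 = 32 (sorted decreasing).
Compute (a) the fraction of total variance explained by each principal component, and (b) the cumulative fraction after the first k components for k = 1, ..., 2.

Step 1 — total variance = trace(Sigma) = Σ λ_i = 57 + 32 = 89.

Step 2 — fraction explained by component i = λ_i / Σ λ:
  PC1: 57/89 = 0.6404
  PC2: 32/89 = 0.3596

Step 3 — cumulative fraction after k components = (λ_1 + ... + λ_k) / Σ λ:
  k = 1: 57/89 = 0.6404
  k = 2: (57 + 32)/89 = 89/89 = 1

Summary (fraction, with percent):

explained: PC1 0.6404 (64.04%), PC2 0.3596 (35.96%);  cumulative: 0.6404, 1


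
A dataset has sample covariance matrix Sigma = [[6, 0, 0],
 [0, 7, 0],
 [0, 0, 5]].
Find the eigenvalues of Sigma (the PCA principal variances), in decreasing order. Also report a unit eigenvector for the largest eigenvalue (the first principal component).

Step 1 — characteristic polynomial p(λ) = det(λI - Sigma) = λ³ - tr·λ² + c_1·λ - det, where tr = trace, c_1 = sum of the principal 2×2 minors, det = det(Sigma):
  tr = 6 + 7 + 5 = 18,
  c_1 = (6·7 - (0)²) + (6·5 - (0)²) + (7·5 - (0)²) = 42 + 30 + 35 = 107,
  det = 6·(7·5 - (0)²) - (0)·((0)·5 - (0)·(0)) + (0)·((0)·(0) - 7·(0)) = 6·(35) - (0)·(0) + (0)·(0) = 210.
  So p(λ) = λ³ - 18λ² + 107λ - 210.
Step 2 — look for an integer root (rational root theorem: any rational root is an integer divisor of 210). Testing λ = 5:
  p(5) = 125 - 450 + 535 - 210 = 0  ✓
  Dividing out (λ - 5): p(λ) = (λ - 5)(λ² - 13λ + 42).
Step 3 — remaining eigenvalues from the quadratic λ² - 13λ + 42 = 0:
  Δ = 13² - 4·42 = 169 - 168 = 1,  λ = (13 ± √1)/2 = (13 ± 1)/2 = 7 or 6.
  Sorted: λ_1 = 7,  λ_2 = 6,  λ_3 = 5  (check: sum = 18 = tr ✓).

Step 4 — unit eigenvector for λ_1 = 7: v spans the null space of (Sigma - λ_1 I), whose rows are
  r_1 = (-1, 0, 0),  r_2 = (0, 0, 0),  r_3 = (0, 0, -2).
  v is orthogonal to every row, so take v ∝ r_1 × r_3 = ((0)·(-2) - (0)·(0), (0)·(0) - (-1)·(-2), (-1)·(0) - (0)·(0)) = (0, -2, 0).
  Rescale (divide by 2; multiply by -1 so the first nonzero entry is positive): u = (0, 1, 0).
  ||u|| = √((0)² + (1)² + (0)²) = √(1) = 1,  v_1 = u/||u|| ≈ (0, 1, 0) (||v_1|| = 1).

λ_1 = 7,  λ_2 = 6,  λ_3 = 5;  v_1 ≈ (0, 1, 0)


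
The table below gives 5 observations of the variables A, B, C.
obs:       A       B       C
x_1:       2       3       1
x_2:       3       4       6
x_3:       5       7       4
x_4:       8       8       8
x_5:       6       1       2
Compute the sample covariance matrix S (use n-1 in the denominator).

Step 1 — column means:
  mean(A) = (2 + 3 + 5 + 8 + 6) / 5 = 24/5 = 4.8
  mean(B) = (3 + 4 + 7 + 8 + 1) / 5 = 23/5 = 4.6
  mean(C) = (1 + 6 + 4 + 8 + 2) / 5 = 21/5 = 4.2

Step 2 — sample covariance S[i,j] = (1/(n-1)) · Σ_k (x_{k,i} - mean_i) · (x_{k,j} - mean_j), with n-1 = 4.
  S[A,A] = ((-2.8)·(-2.8) + (-1.8)·(-1.8) + (0.2)·(0.2) + (3.2)·(3.2) + (1.2)·(1.2)) / 4 = 22.8/4 = 5.7
  S[A,B] = ((-2.8)·(-1.6) + (-1.8)·(-0.6) + (0.2)·(2.4) + (3.2)·(3.4) + (1.2)·(-3.6)) / 4 = 12.6/4 = 3.15
  S[A,C] = ((-2.8)·(-3.2) + (-1.8)·(1.8) + (0.2)·(-0.2) + (3.2)·(3.8) + (1.2)·(-2.2)) / 4 = 15.2/4 = 3.8
  S[B,B] = ((-1.6)·(-1.6) + (-0.6)·(-0.6) + (2.4)·(2.4) + (3.4)·(3.4) + (-3.6)·(-3.6)) / 4 = 33.2/4 = 8.3
  S[B,C] = ((-1.6)·(-3.2) + (-0.6)·(1.8) + (2.4)·(-0.2) + (3.4)·(3.8) + (-3.6)·(-2.2)) / 4 = 24.4/4 = 6.1
  S[C,C] = ((-3.2)·(-3.2) + (1.8)·(1.8) + (-0.2)·(-0.2) + (3.8)·(3.8) + (-2.2)·(-2.2)) / 4 = 32.8/4 = 8.2

S is symmetric (S[j,i] = S[i,j]). Assembling:

S = [[5.7, 3.15, 3.8],
 [3.15, 8.3, 6.1],
 [3.8, 6.1, 8.2]]
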